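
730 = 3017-2287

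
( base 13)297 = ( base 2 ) 111001110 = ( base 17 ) 1a3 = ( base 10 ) 462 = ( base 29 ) fr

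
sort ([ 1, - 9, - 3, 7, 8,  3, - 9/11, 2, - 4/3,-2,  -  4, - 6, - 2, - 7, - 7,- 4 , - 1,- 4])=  [ - 9 , - 7, - 7 , - 6,  -  4, -4, - 4,-3,- 2,  -  2, - 4/3,  -  1, - 9/11, 1, 2,3, 7,  8]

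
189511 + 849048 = 1038559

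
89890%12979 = 12016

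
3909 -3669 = 240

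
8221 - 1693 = 6528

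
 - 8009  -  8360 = - 16369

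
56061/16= 56061/16 = 3503.81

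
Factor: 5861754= 2^1*3^3*73^1*1487^1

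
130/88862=65/44431 =0.00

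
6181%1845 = 646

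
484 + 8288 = 8772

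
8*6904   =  55232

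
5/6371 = 5/6371 = 0.00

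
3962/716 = 1981/358 =5.53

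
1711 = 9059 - 7348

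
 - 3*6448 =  - 19344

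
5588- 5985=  - 397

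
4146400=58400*71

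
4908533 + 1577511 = 6486044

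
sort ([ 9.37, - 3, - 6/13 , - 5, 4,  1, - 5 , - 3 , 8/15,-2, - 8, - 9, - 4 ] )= [ - 9, - 8, - 5 , - 5,- 4,  -  3, - 3, - 2, - 6/13 , 8/15, 1, 4 , 9.37]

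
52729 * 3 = 158187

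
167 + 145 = 312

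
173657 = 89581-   -  84076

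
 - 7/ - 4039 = 1/577 = 0.00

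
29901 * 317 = 9478617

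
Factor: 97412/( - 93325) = - 2^2*5^(-2) * 7^3*71^1*3733^( - 1 )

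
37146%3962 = 1488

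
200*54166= 10833200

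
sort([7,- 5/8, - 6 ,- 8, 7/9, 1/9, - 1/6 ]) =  [- 8, - 6, - 5/8,-1/6, 1/9, 7/9, 7 ]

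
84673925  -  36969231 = 47704694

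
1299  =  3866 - 2567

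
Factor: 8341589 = 19^1*29^1*15139^1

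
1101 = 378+723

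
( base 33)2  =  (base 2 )10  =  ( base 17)2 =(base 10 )2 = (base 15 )2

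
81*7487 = 606447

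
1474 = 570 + 904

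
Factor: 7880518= 2^1*29^1*83^1* 1637^1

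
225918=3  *75306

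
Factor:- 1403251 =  - 1403251^1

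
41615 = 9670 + 31945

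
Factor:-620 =-2^2  *5^1*31^1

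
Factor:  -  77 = -7^1*11^1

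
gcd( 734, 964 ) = 2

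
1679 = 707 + 972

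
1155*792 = 914760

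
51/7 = 51/7=7.29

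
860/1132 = 215/283 = 0.76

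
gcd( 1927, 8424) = 1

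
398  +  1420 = 1818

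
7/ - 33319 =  - 7/33319 = - 0.00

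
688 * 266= 183008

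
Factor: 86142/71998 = 3^1*7^2*293^1 *35999^( - 1 ) = 43071/35999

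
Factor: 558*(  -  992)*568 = - 2^9*3^2 * 31^2*71^1 = -314408448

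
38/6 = 19/3 = 6.33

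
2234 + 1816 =4050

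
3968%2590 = 1378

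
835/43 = 835/43 = 19.42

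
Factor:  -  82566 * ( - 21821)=2^1*3^3 * 11^1*139^1*21821^1=1801672686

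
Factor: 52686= 2^1 * 3^2*2927^1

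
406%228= 178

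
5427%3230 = 2197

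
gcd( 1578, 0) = 1578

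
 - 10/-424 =5/212  =  0.02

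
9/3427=9/3427 = 0.00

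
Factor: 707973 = 3^1*7^1*33713^1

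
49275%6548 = 3439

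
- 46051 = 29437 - 75488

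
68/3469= 68/3469 = 0.02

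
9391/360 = 9391/360 = 26.09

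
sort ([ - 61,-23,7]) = [ - 61,-23,7]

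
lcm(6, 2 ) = 6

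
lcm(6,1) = 6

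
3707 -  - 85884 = 89591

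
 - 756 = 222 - 978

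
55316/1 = 55316 = 55316.00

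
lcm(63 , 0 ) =0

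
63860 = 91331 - 27471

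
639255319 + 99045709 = 738301028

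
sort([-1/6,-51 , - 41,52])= [- 51, - 41 , - 1/6,52]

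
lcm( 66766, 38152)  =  267064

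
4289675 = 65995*65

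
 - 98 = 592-690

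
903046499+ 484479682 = 1387526181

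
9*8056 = 72504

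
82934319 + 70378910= 153313229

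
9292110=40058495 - 30766385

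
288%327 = 288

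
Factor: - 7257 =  - 3^1*41^1*59^1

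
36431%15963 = 4505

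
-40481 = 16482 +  - 56963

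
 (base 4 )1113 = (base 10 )87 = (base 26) 39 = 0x57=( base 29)30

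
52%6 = 4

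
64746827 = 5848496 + 58898331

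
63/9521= 63/9521 = 0.01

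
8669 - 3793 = 4876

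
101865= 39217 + 62648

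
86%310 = 86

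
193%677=193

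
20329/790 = 25 + 579/790=25.73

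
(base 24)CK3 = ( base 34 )6DH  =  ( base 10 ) 7395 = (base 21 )gg3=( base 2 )1110011100011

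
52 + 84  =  136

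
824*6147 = 5065128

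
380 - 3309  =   - 2929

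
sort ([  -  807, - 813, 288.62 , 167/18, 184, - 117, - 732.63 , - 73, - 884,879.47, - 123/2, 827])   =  [ - 884, - 813, - 807,- 732.63,  -  117, - 73, - 123/2, 167/18, 184, 288.62, 827,879.47]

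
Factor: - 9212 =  - 2^2*7^2*47^1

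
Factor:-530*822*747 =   -  2^2*3^3*5^1 *53^1*83^1  *137^1 = -325438020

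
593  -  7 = 586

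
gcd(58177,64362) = 1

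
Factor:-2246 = - 2^1*1123^1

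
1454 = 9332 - 7878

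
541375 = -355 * (-1525)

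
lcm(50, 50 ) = 50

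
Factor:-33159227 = - 33159227^1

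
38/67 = 38/67=0.57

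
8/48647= 8/48647 = 0.00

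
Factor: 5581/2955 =3^( - 1)*5^ ( - 1) * 197^(  -  1)*5581^1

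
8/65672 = 1/8209 = 0.00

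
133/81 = 133/81 = 1.64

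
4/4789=4/4789=0.00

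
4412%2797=1615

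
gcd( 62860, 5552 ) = 4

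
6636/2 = 3318 = 3318.00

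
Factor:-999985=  - 5^1*7^1  *  28571^1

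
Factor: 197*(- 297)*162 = -2^1*3^7*11^1 * 197^1 = - 9478458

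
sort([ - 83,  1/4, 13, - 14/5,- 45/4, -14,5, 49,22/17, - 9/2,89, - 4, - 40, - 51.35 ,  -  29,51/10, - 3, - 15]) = [ - 83, - 51.35, - 40, - 29, - 15, - 14, - 45/4,  -  9/2,  -  4, - 3,  -  14/5, 1/4,22/17,5, 51/10,13,49,89]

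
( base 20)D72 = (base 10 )5342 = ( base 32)56u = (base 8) 12336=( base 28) 6mm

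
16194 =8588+7606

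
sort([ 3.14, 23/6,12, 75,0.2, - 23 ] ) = [ - 23 , 0.2,3.14, 23/6, 12, 75]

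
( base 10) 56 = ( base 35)1l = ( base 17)35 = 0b111000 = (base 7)110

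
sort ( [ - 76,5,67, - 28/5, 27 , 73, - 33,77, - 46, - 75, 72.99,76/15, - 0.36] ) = [ - 76, - 75,-46, - 33, - 28/5,  -  0.36, 5 , 76/15,27,67,72.99 , 73, 77] 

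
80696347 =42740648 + 37955699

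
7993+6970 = 14963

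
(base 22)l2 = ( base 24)j8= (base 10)464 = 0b111010000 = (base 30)fe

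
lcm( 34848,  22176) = 243936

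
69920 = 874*80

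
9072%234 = 180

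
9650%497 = 207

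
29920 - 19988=9932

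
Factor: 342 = 2^1*3^2*19^1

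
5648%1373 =156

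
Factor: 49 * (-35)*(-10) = 2^1* 5^2*7^3 = 17150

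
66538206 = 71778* 927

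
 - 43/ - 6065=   43/6065 =0.01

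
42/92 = 21/46=0.46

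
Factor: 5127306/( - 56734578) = - 3^ ( - 1)*73^( - 1 )*157^1 * 5443^1*43177^( - 1) = - 854551/9455763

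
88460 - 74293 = 14167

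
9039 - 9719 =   -  680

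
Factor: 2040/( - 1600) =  - 2^ (-3)*3^1*5^( - 1)*17^1  =  - 51/40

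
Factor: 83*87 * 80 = 577680= 2^4*3^1*5^1*29^1*83^1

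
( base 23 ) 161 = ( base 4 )22130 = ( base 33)k8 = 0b1010011100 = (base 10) 668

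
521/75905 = 521/75905 = 0.01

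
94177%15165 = 3187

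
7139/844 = 8  +  387/844 = 8.46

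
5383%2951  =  2432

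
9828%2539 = 2211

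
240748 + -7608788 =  - 7368040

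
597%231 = 135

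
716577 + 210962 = 927539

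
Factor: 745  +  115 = 2^2*5^1*43^1= 860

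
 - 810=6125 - 6935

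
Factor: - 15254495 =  - 5^1*3050899^1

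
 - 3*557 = -1671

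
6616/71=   93 + 13/71=   93.18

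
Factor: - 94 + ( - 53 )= - 3^1*7^2 = - 147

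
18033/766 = 23 + 415/766 =23.54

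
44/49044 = 11/12261 = 0.00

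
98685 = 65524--33161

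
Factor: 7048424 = 2^3 * 571^1*1543^1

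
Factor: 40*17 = 2^3*5^1 * 17^1 =680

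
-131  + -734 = -865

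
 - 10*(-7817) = 78170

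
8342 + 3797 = 12139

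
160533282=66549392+93983890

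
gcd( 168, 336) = 168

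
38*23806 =904628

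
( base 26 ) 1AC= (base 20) 278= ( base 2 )1110110100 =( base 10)948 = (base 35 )R3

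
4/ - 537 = - 1 +533/537 = - 0.01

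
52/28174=26/14087 = 0.00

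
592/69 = 8 + 40/69 = 8.58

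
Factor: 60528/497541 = 20176/165847= 2^4*11^ ( - 1)*13^1*97^1*15077^( - 1)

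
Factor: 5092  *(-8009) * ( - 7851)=2^2*3^1*19^1*67^1*2617^1*8009^1 = 320178131628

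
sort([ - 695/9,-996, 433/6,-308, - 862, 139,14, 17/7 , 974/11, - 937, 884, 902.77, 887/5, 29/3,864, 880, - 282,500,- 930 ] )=[ - 996, - 937, - 930, - 862, - 308, - 282, - 695/9, 17/7,29/3,14, 433/6, 974/11, 139 , 887/5, 500,864, 880, 884, 902.77]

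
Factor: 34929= 3^2*3881^1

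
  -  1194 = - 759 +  - 435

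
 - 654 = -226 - 428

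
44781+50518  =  95299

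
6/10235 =6/10235 = 0.00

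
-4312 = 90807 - 95119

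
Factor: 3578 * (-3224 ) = - 11535472= - 2^4*13^1*31^1*1789^1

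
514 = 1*514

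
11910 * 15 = 178650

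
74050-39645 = 34405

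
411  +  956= 1367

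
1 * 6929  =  6929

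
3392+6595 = 9987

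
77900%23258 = 8126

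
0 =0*3930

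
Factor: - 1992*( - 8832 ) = 2^10*3^2*23^1*83^1 = 17593344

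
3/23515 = 3/23515 = 0.00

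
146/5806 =73/2903=0.03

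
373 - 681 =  - 308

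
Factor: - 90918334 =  - 2^1*13^1  *3496859^1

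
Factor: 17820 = 2^2*3^4*5^1  *11^1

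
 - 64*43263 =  - 2768832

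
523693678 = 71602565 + 452091113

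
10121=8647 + 1474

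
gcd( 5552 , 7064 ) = 8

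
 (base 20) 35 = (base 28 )29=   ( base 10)65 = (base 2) 1000001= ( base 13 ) 50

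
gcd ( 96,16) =16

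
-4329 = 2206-6535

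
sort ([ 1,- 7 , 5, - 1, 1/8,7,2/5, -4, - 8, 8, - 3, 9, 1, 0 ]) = [-8,-7,- 4, - 3 , - 1,  0,  1/8,2/5,1, 1,5, 7 , 8, 9]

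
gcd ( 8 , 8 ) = 8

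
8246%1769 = 1170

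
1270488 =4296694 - 3026206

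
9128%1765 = 303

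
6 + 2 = 8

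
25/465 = 5/93 = 0.05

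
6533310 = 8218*795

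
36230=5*7246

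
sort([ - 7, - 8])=[ - 8 , - 7]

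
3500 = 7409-3909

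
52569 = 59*891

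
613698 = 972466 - 358768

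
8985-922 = 8063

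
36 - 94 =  - 58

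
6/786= 1/131 = 0.01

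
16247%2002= 231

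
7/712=7/712 = 0.01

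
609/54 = 11 + 5/18 = 11.28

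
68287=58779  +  9508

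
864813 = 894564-29751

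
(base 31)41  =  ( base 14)8d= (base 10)125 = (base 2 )1111101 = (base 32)3t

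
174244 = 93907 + 80337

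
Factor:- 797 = -797^1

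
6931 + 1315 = 8246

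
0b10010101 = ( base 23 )6b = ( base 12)105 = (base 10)149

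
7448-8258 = -810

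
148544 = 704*211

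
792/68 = 11+11/17 = 11.65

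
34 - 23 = 11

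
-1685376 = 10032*( - 168) 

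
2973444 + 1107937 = 4081381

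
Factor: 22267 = 7^1*3181^1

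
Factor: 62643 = 3^1 * 7^1*19^1*157^1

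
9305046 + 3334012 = 12639058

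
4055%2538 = 1517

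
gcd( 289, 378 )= 1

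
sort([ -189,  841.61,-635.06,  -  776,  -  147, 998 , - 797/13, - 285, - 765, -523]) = [- 776, - 765 , - 635.06, -523,-285,-189,-147,-797/13,841.61, 998 ] 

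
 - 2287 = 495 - 2782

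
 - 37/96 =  - 37/96 = -  0.39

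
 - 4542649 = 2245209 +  - 6787858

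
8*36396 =291168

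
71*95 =6745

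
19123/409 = 46+309/409 = 46.76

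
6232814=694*8981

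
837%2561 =837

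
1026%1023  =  3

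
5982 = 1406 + 4576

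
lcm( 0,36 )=0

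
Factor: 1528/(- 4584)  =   - 3^( - 1)=   - 1/3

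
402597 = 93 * 4329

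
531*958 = 508698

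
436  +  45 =481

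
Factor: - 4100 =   -  2^2*5^2* 41^1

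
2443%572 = 155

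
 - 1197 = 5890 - 7087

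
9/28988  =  9/28988 = 0.00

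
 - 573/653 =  - 1 + 80/653 = - 0.88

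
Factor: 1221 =3^1*11^1 * 37^1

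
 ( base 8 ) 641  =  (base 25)GH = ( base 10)417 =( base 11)34A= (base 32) d1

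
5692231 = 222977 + 5469254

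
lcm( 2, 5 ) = 10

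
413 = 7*59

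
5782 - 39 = 5743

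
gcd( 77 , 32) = 1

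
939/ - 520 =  - 939/520=- 1.81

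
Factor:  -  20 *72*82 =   -  2^6 * 3^2*5^1*41^1 = - 118080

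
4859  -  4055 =804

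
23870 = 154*155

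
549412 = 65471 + 483941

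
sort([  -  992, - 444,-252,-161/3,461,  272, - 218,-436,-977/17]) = [-992, - 444,-436, - 252, - 218, - 977/17, - 161/3,272,461]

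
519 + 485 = 1004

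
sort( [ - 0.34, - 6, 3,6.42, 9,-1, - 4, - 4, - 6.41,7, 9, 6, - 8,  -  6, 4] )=[ - 8 , - 6.41, - 6, -6,  -  4,- 4,-1, - 0.34,  3, 4, 6, 6.42,  7, 9,9 ]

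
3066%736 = 122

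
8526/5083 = 1 + 3443/5083 = 1.68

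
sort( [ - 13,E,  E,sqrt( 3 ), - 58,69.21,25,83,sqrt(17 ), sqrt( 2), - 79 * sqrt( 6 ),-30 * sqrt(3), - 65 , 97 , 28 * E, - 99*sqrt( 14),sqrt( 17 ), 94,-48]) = [- 99*sqrt( 14 ),  -  79*sqrt( 6 ), - 65, - 58, - 30*sqrt( 3 ), - 48, - 13,  sqrt(2 ),sqrt( 3 ),E,E,sqrt( 17 ),sqrt(17 ) , 25,69.21,28*E,83, 94,  97]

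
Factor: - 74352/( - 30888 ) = 3098/1287 = 2^1*3^( - 2) * 11^( - 1 )*13^( - 1 )*1549^1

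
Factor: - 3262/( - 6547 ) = 2^1 * 7^1 * 233^1*6547^( - 1 )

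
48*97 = 4656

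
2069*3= 6207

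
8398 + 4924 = 13322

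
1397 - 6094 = - 4697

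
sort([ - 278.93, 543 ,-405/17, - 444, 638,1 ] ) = [-444, - 278.93, - 405/17,  1, 543, 638]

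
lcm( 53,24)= 1272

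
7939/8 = 992 + 3/8=992.38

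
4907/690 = 7 + 77/690=7.11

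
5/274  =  5/274=0.02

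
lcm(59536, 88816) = 5417776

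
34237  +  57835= 92072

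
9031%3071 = 2889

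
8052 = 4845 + 3207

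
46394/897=51 + 647/897 = 51.72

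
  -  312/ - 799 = 312/799 = 0.39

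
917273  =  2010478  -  1093205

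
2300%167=129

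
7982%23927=7982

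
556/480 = 1+19/120=1.16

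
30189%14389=1411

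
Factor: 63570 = 2^1*3^1*5^1 * 13^1*163^1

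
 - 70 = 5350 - 5420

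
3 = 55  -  52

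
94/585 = 94/585  =  0.16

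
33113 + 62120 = 95233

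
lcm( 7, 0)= 0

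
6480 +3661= 10141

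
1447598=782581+665017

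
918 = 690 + 228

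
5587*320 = 1787840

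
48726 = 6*8121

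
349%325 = 24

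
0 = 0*78686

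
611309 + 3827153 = 4438462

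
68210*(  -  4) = -272840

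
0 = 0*9237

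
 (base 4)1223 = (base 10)107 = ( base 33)38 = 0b1101011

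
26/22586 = 13/11293=0.00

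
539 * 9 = 4851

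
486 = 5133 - 4647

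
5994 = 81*74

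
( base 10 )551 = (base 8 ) 1047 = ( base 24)mn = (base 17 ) 1f7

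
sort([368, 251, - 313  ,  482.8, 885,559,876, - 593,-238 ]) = [ - 593, - 313, - 238, 251,368, 482.8,559, 876,  885] 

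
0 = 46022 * 0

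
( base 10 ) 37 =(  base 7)52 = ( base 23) 1e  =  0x25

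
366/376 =183/188 = 0.97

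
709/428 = 709/428 = 1.66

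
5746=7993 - 2247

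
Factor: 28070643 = 3^1 * 911^1 * 10271^1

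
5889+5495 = 11384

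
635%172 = 119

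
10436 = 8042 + 2394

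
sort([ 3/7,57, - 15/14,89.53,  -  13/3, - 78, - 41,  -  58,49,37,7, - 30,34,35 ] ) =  [ - 78, - 58,-41, - 30,  -  13/3,-15/14,3/7,7,34 , 35,37,49,57,89.53]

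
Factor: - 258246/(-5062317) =2^1 * 3^1*13^( - 1)*14347^1*129803^(-1 ) = 86082/1687439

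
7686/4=3843/2 = 1921.50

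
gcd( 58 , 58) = 58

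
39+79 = 118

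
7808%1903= 196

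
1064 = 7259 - 6195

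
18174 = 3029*6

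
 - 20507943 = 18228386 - 38736329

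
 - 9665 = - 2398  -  7267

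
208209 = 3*69403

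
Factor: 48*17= 2^4*3^1 * 17^1 = 816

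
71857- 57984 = 13873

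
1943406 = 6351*306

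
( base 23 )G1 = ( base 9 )450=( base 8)561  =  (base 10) 369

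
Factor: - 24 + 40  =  2^4= 16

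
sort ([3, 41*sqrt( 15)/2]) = [3, 41*sqrt(15)/2] 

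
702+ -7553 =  - 6851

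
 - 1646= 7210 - 8856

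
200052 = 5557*36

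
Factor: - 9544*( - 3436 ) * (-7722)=-253228966848 =- 2^6*3^3*11^1*13^1*859^1*1193^1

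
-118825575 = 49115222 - 167940797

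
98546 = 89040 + 9506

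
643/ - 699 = - 1+56/699 = - 0.92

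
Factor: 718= 2^1*359^1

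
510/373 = 1 + 137/373 = 1.37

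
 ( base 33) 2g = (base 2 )1010010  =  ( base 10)82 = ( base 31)2k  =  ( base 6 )214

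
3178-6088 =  - 2910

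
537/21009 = 179/7003 = 0.03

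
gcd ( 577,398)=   1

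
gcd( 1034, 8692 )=2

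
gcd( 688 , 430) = 86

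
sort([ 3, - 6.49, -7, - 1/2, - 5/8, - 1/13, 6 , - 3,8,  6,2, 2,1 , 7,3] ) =[ - 7, - 6.49, - 3, - 5/8 , - 1/2,-1/13, 1, 2 , 2,3,  3,6, 6, 7,8]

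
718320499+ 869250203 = 1587570702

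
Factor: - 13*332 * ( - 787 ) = 3396692 = 2^2*13^1 * 83^1*787^1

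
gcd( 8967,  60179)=7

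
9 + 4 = 13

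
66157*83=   5491031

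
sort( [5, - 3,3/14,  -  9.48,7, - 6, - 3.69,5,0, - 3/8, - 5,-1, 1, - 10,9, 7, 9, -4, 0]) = [ - 10,-9.48 , - 6, - 5,- 4, - 3.69, - 3, -1,  -  3/8,0,0,3/14,1,5, 5,7,7, 9,9]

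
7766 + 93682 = 101448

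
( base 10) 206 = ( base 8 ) 316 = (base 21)9h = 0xce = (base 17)C2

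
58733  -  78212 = -19479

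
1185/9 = 131 + 2/3 = 131.67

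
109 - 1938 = -1829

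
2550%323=289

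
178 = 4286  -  4108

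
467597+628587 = 1096184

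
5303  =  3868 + 1435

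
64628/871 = 64628/871 = 74.20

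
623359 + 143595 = 766954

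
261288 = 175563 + 85725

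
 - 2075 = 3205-5280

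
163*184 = 29992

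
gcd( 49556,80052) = 3812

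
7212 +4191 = 11403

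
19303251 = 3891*4961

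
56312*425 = 23932600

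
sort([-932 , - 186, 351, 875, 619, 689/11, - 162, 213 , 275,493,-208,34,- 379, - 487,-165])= [ -932, - 487 , - 379, - 208, - 186, - 165, - 162, 34, 689/11,213,275,351,493, 619,875]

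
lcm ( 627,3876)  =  42636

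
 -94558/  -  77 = 1228 + 2/77 = 1228.03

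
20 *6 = 120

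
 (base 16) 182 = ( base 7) 1061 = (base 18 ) 138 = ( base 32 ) c2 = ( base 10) 386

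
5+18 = 23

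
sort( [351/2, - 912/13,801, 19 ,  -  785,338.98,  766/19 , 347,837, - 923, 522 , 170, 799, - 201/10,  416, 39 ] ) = [ - 923, - 785, - 912/13, - 201/10,  19,39,766/19, 170,351/2,338.98,347, 416,522, 799, 801, 837 ]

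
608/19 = 32 = 32.00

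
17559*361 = 6338799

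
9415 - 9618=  - 203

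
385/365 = 77/73=   1.05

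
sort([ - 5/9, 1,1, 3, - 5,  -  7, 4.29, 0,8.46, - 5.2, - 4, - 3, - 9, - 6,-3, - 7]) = [-9  , - 7 , - 7, - 6, - 5.2, - 5, - 4, - 3, - 3, - 5/9, 0,  1, 1, 3, 4.29, 8.46]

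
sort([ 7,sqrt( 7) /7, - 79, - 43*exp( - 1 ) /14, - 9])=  [ - 79 , - 9, - 43 * exp( - 1)/14,sqrt(7 ) /7 , 7 ] 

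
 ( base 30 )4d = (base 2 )10000101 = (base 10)133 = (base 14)97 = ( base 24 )5d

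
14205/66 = 215 + 5/22 = 215.23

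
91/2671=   91/2671 = 0.03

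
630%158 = 156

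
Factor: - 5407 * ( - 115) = 5^1*23^1*5407^1 = 621805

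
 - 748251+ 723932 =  - 24319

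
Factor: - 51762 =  - 2^1  *  3^1*8627^1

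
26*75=1950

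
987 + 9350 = 10337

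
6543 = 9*727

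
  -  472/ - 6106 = 236/3053 = 0.08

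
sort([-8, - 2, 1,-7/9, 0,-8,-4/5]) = [ - 8,-8,-2,-4/5, - 7/9, 0,1 ] 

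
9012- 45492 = - 36480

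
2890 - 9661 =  - 6771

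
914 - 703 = 211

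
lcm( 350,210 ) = 1050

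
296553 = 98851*3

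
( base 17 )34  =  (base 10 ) 55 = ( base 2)110111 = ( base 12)47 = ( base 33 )1m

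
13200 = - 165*( - 80 ) 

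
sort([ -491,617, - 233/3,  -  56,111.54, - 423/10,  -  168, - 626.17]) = [ - 626.17, - 491,-168,- 233/3, - 56, - 423/10,111.54, 617] 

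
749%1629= 749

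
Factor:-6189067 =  - 6189067^1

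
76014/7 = 76014/7  =  10859.14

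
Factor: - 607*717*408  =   - 177569352 = -  2^3*3^2*17^1*239^1*607^1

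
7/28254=7/28254=0.00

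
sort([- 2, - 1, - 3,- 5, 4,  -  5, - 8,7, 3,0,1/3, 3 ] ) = [ -8, - 5,-5,-3,-2,-1,  0, 1/3, 3, 3,4,  7 ] 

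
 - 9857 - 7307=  - 17164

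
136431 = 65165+71266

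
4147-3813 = 334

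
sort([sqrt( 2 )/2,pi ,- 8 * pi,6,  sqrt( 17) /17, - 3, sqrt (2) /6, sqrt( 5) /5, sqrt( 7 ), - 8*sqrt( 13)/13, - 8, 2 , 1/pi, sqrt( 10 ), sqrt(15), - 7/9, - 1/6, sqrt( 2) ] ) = [ - 8*pi,- 8 , - 3, - 8*sqrt(13) /13, - 7/9, - 1/6 , sqrt(2 ) /6,sqrt(17) /17 , 1/pi,sqrt( 5) /5, sqrt( 2)/2 , sqrt (2),  2, sqrt ( 7), pi, sqrt( 10), sqrt( 15 ), 6 ]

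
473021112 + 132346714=605367826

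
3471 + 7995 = 11466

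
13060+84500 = 97560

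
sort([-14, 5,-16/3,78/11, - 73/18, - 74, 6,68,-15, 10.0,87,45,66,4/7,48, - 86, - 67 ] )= [ -86,- 74, - 67, -15, -14, - 16/3, - 73/18,  4/7, 5,  6,78/11, 10.0,45, 48,66,68,87]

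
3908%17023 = 3908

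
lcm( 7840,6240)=305760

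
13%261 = 13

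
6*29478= 176868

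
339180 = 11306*30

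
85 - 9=76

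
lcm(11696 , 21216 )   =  912288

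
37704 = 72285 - 34581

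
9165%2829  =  678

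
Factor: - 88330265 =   -  5^1*17666053^1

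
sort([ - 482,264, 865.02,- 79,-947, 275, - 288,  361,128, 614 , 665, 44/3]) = [ - 947, - 482,  -  288,- 79,44/3, 128,264,275 , 361,614,665,865.02]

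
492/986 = 246/493= 0.50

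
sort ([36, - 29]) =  [-29,36] 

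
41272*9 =371448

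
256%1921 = 256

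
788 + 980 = 1768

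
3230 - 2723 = 507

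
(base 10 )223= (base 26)8f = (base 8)337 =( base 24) 97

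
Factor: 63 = 3^2 * 7^1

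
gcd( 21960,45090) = 90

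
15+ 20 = 35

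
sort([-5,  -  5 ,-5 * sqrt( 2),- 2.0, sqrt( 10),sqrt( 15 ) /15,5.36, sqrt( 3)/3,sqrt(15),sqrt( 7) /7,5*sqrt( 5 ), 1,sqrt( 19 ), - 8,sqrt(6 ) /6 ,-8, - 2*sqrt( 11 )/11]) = [ - 8, - 8, - 5*sqrt( 2 ), - 5,  -  5, -2.0,-2*sqrt(11)/11, sqrt(15)/15, sqrt(7 ) /7,sqrt( 6)/6,sqrt(3 )/3,1,  sqrt( 10 ),sqrt(15 ),  sqrt( 19 ),  5.36 , 5*sqrt( 5)]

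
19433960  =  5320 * 3653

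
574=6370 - 5796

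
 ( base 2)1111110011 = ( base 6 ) 4403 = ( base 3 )1101110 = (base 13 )5CA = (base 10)1011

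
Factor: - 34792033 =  - 353^1*98561^1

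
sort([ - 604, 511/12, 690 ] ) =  [ - 604, 511/12, 690 ]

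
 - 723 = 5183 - 5906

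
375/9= 41 + 2/3 = 41.67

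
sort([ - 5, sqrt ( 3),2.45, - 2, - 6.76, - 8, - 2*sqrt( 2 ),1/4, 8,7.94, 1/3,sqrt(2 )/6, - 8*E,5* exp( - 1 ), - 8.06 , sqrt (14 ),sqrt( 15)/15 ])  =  [ - 8*E, - 8.06 ,-8, - 6.76 , - 5,-2*sqrt( 2 ), - 2,sqrt( 2 )/6,1/4,sqrt( 15)/15, 1/3,sqrt( 3 ),5*exp(-1), 2.45, sqrt( 14 ),7.94,8]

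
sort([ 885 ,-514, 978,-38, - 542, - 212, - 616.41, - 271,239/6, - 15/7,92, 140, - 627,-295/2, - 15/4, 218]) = [-627,-616.41,-542, - 514,  -  271, - 212,  -  295/2, - 38, - 15/4  , - 15/7 , 239/6,92,140,218,885, 978]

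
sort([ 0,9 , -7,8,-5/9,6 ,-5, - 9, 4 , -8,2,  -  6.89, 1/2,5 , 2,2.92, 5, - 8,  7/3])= [-9, - 8,  -  8, -7 , - 6.89 , - 5,  -  5/9,0,1/2,2,2, 7/3 , 2.92,4,5 , 5,6 , 8 , 9 ] 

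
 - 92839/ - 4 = 92839/4 = 23209.75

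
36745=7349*5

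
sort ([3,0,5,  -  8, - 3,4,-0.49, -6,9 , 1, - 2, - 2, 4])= [ - 8, - 6 ,-3,-2, - 2, - 0.49,0,1,3,4,4,5,9 ] 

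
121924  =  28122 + 93802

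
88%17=3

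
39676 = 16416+23260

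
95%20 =15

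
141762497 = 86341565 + 55420932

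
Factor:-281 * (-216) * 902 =54747792= 2^4*3^3 * 11^1*41^1*281^1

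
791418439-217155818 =574262621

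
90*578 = 52020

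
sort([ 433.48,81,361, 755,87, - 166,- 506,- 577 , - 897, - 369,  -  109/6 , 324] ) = [ - 897, - 577, - 506, - 369, - 166,-109/6,  81,87, 324,361,433.48, 755] 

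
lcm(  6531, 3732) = 26124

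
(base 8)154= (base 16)6c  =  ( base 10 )108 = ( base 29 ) 3L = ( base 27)40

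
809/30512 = 809/30512= 0.03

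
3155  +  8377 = 11532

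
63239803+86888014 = 150127817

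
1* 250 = 250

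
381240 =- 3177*( - 120)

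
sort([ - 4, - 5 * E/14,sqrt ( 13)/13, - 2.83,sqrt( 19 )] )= [ - 4, - 2.83, - 5*E/14,sqrt(13)/13,sqrt( 19)]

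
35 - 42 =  -7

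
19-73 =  - 54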